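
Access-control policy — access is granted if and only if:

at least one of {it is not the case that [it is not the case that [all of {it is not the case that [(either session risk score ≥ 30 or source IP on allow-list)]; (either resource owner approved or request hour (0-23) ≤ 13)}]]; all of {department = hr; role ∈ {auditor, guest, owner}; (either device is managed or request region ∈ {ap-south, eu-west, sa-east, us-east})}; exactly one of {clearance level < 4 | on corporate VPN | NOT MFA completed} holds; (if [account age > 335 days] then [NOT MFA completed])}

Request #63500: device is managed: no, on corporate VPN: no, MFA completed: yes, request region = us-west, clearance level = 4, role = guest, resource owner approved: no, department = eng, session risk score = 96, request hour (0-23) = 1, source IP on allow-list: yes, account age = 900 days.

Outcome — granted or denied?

Denied

Atomic conditions:
  session risk score ≥ 30: 96 ≥ 30 is true
  source IP on allow-list: yes → true
  resource owner approved: no → false
  request hour (0-23) ≤ 13: 1 ≤ 13 is true
  department = hr: eng == hr is false
  role ∈ {auditor, guest, owner}: guest is in the set → true
  device is managed: no → false
  request region ∈ {ap-south, eu-west, sa-east, us-east}: us-west is not in the set → false
  clearance level < 4: 4 < 4 is false
  on corporate VPN: no → false
  NOT MFA completed: yes → false
  account age > 335 days: 900 > 335 is true
Combine:
[1.1.1.1.1] true OR true = true
[1.1.1.1] NOT true = false
[1.1.1.2] false OR true = true
[1.1.1] false AND true = false
[1.1] NOT false = true
[1] NOT true = false
[2.3] false OR false = false
[2] false AND true AND false = false
[3] exactly-one(false, false, false) = false
[4] true → false = false
[root] false OR false OR false OR false = false
Overall: false → denied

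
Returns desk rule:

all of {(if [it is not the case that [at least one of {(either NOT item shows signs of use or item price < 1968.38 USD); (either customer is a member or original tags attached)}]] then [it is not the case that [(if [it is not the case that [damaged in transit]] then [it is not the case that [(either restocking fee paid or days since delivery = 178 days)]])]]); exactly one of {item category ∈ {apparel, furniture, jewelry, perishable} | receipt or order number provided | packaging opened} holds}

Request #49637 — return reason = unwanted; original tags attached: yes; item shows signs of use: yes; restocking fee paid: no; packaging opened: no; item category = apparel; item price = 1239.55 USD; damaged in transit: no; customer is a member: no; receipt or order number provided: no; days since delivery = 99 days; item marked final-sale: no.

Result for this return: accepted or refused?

Accepted

Atomic conditions:
  NOT item shows signs of use: yes → false
  item price < 1968.38 USD: 1239.55 < 1968.38 is true
  customer is a member: no → false
  original tags attached: yes → true
  damaged in transit: no → false
  restocking fee paid: no → false
  days since delivery = 178 days: 99 == 178 is false
  item category ∈ {apparel, furniture, jewelry, perishable}: apparel is in the set → true
  receipt or order number provided: no → false
  packaging opened: no → false
Combine:
[1.1.1.1] false OR true = true
[1.1.1.2] false OR true = true
[1.1.1] true OR true = true
[1.1] NOT true = false
[1.2.1.1] NOT false = true
[1.2.1.2.1] false OR false = false
[1.2.1.2] NOT false = true
[1.2.1] true → true = true
[1.2] NOT true = false
[1] false → false (antecedent false ⇒ implication holds) = true
[2] exactly-one(true, false, false) = true
[root] true AND true = true
Overall: true → accepted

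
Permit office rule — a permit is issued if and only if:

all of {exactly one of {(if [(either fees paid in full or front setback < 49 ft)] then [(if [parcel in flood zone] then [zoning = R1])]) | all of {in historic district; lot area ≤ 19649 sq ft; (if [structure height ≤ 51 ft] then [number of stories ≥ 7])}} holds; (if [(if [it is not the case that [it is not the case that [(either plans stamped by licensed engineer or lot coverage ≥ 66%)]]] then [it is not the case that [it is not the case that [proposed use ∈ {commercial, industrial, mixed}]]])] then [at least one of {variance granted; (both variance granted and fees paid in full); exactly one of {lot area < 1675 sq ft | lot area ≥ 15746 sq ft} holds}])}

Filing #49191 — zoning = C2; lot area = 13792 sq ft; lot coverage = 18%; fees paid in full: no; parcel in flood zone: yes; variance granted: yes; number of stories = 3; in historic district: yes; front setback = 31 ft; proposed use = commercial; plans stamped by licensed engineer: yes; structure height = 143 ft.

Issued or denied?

Issued

Atomic conditions:
  fees paid in full: no → false
  front setback < 49 ft: 31 < 49 is true
  parcel in flood zone: yes → true
  zoning = R1: C2 == R1 is false
  in historic district: yes → true
  lot area ≤ 19649 sq ft: 13792 ≤ 19649 is true
  structure height ≤ 51 ft: 143 ≤ 51 is false
  number of stories ≥ 7: 3 ≥ 7 is false
  plans stamped by licensed engineer: yes → true
  lot coverage ≥ 66%: 18 ≥ 66 is false
  proposed use ∈ {commercial, industrial, mixed}: commercial is in the set → true
  variance granted: yes → true
  lot area < 1675 sq ft: 13792 < 1675 is false
  lot area ≥ 15746 sq ft: 13792 ≥ 15746 is false
Combine:
[1.1.1] false OR true = true
[1.1.2] true → false = false
[1.1] true → false = false
[1.2.3] false → false (antecedent false ⇒ implication holds) = true
[1.2] true AND true AND true = true
[1] exactly-one(false, true) = true
[2.1.1.1.1] true OR false = true
[2.1.1.1] NOT true = false
[2.1.1] NOT false = true
[2.1.2.1] NOT true = false
[2.1.2] NOT false = true
[2.1] true → true = true
[2.2.2] true AND false = false
[2.2.3] exactly-one(false, false) = false
[2.2] true OR false OR false = true
[2] true → true = true
[root] true AND true = true
Overall: true → issued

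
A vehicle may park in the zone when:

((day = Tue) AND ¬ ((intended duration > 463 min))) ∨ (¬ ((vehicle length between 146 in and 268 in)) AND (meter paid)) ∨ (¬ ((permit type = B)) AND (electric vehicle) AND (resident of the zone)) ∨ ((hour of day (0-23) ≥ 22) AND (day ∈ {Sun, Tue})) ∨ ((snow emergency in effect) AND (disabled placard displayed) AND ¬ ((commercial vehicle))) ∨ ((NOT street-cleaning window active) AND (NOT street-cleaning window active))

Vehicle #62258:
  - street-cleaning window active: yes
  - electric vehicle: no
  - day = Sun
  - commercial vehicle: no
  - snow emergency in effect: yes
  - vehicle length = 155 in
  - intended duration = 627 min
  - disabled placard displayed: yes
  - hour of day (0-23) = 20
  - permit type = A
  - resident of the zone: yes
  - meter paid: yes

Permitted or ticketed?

Atomic conditions:
  day = Tue: Sun == Tue is false
  intended duration > 463 min: 627 > 463 is true
  vehicle length between 146 in and 268 in: 155 in [146, 268] is true
  meter paid: yes → true
  permit type = B: A == B is false
  electric vehicle: no → false
  resident of the zone: yes → true
  hour of day (0-23) ≥ 22: 20 ≥ 22 is false
  day ∈ {Sun, Tue}: Sun is in the set → true
  snow emergency in effect: yes → true
  disabled placard displayed: yes → true
  commercial vehicle: no → false
  NOT street-cleaning window active: yes → false
Combine:
[1.2] NOT true = false
[1] false AND false = false
[2.1] NOT true = false
[2] false AND true = false
[3.1] NOT false = true
[3] true AND false AND true = false
[4] false AND true = false
[5.3] NOT false = true
[5] true AND true AND true = true
[6] false AND false = false
[root] false OR false OR false OR false OR true OR false = true
Overall: true → permitted

Permitted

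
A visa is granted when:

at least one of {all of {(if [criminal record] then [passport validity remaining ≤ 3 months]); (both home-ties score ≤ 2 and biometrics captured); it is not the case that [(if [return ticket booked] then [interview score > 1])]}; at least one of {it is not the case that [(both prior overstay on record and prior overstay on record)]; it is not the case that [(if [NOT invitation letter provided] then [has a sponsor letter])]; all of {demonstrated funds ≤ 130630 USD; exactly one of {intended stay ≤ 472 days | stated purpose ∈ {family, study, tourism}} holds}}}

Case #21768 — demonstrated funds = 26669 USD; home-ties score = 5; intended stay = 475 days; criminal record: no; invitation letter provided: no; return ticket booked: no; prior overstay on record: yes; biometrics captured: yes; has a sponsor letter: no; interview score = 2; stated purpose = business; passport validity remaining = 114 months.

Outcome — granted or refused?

Granted

Atomic conditions:
  criminal record: no → false
  passport validity remaining ≤ 3 months: 114 ≤ 3 is false
  home-ties score ≤ 2: 5 ≤ 2 is false
  biometrics captured: yes → true
  return ticket booked: no → false
  interview score > 1: 2 > 1 is true
  prior overstay on record: yes → true
  NOT invitation letter provided: no → true
  has a sponsor letter: no → false
  demonstrated funds ≤ 130630 USD: 26669 ≤ 130630 is true
  intended stay ≤ 472 days: 475 ≤ 472 is false
  stated purpose ∈ {family, study, tourism}: business is not in the set → false
Combine:
[1.1] false → false (antecedent false ⇒ implication holds) = true
[1.2] false AND true = false
[1.3.1] false → true (antecedent false ⇒ implication holds) = true
[1.3] NOT true = false
[1] true AND false AND false = false
[2.1.1] true AND true = true
[2.1] NOT true = false
[2.2.1] true → false = false
[2.2] NOT false = true
[2.3.2] exactly-one(false, false) = false
[2.3] true AND false = false
[2] false OR true OR false = true
[root] false OR true = true
Overall: true → granted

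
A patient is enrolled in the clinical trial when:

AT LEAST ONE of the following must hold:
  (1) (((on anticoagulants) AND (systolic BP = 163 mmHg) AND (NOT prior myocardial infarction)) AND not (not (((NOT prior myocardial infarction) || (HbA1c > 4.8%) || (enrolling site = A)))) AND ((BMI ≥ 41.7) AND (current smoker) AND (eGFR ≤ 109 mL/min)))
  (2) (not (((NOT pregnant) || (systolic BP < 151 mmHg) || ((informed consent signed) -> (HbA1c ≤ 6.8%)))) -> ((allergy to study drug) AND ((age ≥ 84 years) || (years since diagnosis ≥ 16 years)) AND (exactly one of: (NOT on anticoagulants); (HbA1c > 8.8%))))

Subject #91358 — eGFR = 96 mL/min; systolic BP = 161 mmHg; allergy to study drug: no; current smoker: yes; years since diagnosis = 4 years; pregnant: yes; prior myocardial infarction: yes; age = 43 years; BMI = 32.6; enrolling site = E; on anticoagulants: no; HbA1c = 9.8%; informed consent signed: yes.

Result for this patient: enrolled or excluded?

Excluded

Atomic conditions:
  on anticoagulants: no → false
  systolic BP = 163 mmHg: 161 == 163 is false
  NOT prior myocardial infarction: yes → false
  HbA1c > 4.8%: 9.8 > 4.8 is true
  enrolling site = A: E == A is false
  BMI ≥ 41.7: 32.6 ≥ 41.7 is false
  current smoker: yes → true
  eGFR ≤ 109 mL/min: 96 ≤ 109 is true
  NOT pregnant: yes → false
  systolic BP < 151 mmHg: 161 < 151 is false
  informed consent signed: yes → true
  HbA1c ≤ 6.8%: 9.8 ≤ 6.8 is false
  allergy to study drug: no → false
  age ≥ 84 years: 43 ≥ 84 is false
  years since diagnosis ≥ 16 years: 4 ≥ 16 is false
  NOT on anticoagulants: no → true
  HbA1c > 8.8%: 9.8 > 8.8 is true
Combine:
[1.1] false AND false AND false = false
[1.2.1.1] false OR true OR false = true
[1.2.1] NOT true = false
[1.2] NOT false = true
[1.3] false AND true AND true = false
[1] false AND true AND false = false
[2.1.1.3] true → false = false
[2.1.1] false OR false OR false = false
[2.1] NOT false = true
[2.2.2] false OR false = false
[2.2.3] exactly-one(true, true) = false
[2.2] false AND false AND false = false
[2] true → false = false
[root] false OR false = false
Overall: false → excluded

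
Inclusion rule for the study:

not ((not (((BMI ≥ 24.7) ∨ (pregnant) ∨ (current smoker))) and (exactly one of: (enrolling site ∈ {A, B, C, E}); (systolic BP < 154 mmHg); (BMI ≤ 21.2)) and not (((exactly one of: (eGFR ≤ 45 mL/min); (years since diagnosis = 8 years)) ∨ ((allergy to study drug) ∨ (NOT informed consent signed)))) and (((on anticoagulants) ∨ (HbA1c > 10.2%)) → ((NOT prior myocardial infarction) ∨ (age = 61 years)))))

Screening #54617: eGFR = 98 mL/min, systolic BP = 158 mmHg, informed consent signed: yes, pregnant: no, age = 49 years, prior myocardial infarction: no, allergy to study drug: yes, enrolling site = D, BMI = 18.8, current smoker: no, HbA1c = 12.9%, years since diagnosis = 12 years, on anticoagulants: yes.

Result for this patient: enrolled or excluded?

Enrolled

Atomic conditions:
  BMI ≥ 24.7: 18.8 ≥ 24.7 is false
  pregnant: no → false
  current smoker: no → false
  enrolling site ∈ {A, B, C, E}: D is not in the set → false
  systolic BP < 154 mmHg: 158 < 154 is false
  BMI ≤ 21.2: 18.8 ≤ 21.2 is true
  eGFR ≤ 45 mL/min: 98 ≤ 45 is false
  years since diagnosis = 8 years: 12 == 8 is false
  allergy to study drug: yes → true
  NOT informed consent signed: yes → false
  on anticoagulants: yes → true
  HbA1c > 10.2%: 12.9 > 10.2 is true
  NOT prior myocardial infarction: no → true
  age = 61 years: 49 == 61 is false
Combine:
[1.1.1] false OR false OR false = false
[1.1] NOT false = true
[1.2] exactly-one(false, false, true) = true
[1.3.1.1] exactly-one(false, false) = false
[1.3.1.2] true OR false = true
[1.3.1] false OR true = true
[1.3] NOT true = false
[1.4.1] true OR true = true
[1.4.2] true OR false = true
[1.4] true → true = true
[1] true AND true AND false AND true = false
[root] NOT false = true
Overall: true → enrolled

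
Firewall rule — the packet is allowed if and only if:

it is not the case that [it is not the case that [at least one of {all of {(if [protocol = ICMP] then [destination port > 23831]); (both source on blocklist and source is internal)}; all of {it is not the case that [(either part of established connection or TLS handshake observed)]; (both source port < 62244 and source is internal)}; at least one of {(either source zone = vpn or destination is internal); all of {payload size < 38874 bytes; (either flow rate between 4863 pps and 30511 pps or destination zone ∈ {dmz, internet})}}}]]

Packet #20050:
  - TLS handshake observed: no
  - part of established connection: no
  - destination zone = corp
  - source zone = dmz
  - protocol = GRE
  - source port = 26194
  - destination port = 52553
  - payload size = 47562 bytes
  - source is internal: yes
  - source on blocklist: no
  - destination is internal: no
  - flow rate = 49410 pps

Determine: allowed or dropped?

Allowed

Atomic conditions:
  protocol = ICMP: GRE == ICMP is false
  destination port > 23831: 52553 > 23831 is true
  source on blocklist: no → false
  source is internal: yes → true
  part of established connection: no → false
  TLS handshake observed: no → false
  source port < 62244: 26194 < 62244 is true
  source zone = vpn: dmz == vpn is false
  destination is internal: no → false
  payload size < 38874 bytes: 47562 < 38874 is false
  flow rate between 4863 pps and 30511 pps: 49410 in [4863, 30511] is false
  destination zone ∈ {dmz, internet}: corp is not in the set → false
Combine:
[1.1.1.1] false → true (antecedent false ⇒ implication holds) = true
[1.1.1.2] false AND true = false
[1.1.1] true AND false = false
[1.1.2.1.1] false OR false = false
[1.1.2.1] NOT false = true
[1.1.2.2] true AND true = true
[1.1.2] true AND true = true
[1.1.3.1] false OR false = false
[1.1.3.2.2] false OR false = false
[1.1.3.2] false AND false = false
[1.1.3] false OR false = false
[1.1] false OR true OR false = true
[1] NOT true = false
[root] NOT false = true
Overall: true → allowed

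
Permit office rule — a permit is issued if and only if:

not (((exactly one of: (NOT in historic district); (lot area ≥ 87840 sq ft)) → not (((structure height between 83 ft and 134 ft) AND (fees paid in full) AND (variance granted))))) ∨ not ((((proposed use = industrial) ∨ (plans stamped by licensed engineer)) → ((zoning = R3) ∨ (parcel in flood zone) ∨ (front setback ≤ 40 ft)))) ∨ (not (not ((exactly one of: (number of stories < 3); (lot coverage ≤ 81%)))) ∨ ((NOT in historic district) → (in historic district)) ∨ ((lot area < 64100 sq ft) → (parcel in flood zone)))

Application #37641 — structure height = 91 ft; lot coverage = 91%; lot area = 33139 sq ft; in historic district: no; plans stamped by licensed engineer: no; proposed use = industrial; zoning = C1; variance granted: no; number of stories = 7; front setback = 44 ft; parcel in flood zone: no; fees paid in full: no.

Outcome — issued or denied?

Atomic conditions:
  NOT in historic district: no → true
  lot area ≥ 87840 sq ft: 33139 ≥ 87840 is false
  structure height between 83 ft and 134 ft: 91 in [83, 134] is true
  fees paid in full: no → false
  variance granted: no → false
  proposed use = industrial: industrial == industrial is true
  plans stamped by licensed engineer: no → false
  zoning = R3: C1 == R3 is false
  parcel in flood zone: no → false
  front setback ≤ 40 ft: 44 ≤ 40 is false
  number of stories < 3: 7 < 3 is false
  lot coverage ≤ 81%: 91 ≤ 81 is false
  in historic district: no → false
  lot area < 64100 sq ft: 33139 < 64100 is true
Combine:
[1.1.1] exactly-one(true, false) = true
[1.1.2.1] true AND false AND false = false
[1.1.2] NOT false = true
[1.1] true → true = true
[1] NOT true = false
[2.1.1] true OR false = true
[2.1.2] false OR false OR false = false
[2.1] true → false = false
[2] NOT false = true
[3.1.1.1] exactly-one(false, false) = false
[3.1.1] NOT false = true
[3.1] NOT true = false
[3.2] true → false = false
[3.3] true → false = false
[3] false OR false OR false = false
[root] false OR true OR false = true
Overall: true → issued

Issued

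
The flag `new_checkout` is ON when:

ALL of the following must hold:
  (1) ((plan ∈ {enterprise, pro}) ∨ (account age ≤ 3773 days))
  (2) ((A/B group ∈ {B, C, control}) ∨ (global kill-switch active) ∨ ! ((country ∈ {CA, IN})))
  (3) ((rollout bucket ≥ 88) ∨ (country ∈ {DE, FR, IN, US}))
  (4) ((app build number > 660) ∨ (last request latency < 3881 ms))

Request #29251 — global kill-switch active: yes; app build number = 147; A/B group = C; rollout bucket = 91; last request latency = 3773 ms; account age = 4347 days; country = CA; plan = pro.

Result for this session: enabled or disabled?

Atomic conditions:
  plan ∈ {enterprise, pro}: pro is in the set → true
  account age ≤ 3773 days: 4347 ≤ 3773 is false
  A/B group ∈ {B, C, control}: C is in the set → true
  global kill-switch active: yes → true
  country ∈ {CA, IN}: CA is in the set → true
  rollout bucket ≥ 88: 91 ≥ 88 is true
  country ∈ {DE, FR, IN, US}: CA is not in the set → false
  app build number > 660: 147 > 660 is false
  last request latency < 3881 ms: 3773 < 3881 is true
Combine:
[1] true OR false = true
[2.3] NOT true = false
[2] true OR true OR false = true
[3] true OR false = true
[4] false OR true = true
[root] true AND true AND true AND true = true
Overall: true → enabled

Enabled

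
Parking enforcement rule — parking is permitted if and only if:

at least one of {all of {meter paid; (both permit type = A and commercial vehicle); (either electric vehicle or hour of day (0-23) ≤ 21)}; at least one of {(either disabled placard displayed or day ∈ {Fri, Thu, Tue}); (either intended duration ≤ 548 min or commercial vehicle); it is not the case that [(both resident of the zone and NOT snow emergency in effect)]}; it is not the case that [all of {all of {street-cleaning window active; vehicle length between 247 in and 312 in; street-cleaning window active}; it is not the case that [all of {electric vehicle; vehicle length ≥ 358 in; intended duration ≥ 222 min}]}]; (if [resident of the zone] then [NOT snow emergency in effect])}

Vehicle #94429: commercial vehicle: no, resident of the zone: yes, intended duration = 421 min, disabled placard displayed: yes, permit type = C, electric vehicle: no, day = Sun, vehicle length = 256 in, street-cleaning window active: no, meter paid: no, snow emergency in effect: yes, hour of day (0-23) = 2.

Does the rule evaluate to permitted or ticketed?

Permitted

Atomic conditions:
  meter paid: no → false
  permit type = A: C == A is false
  commercial vehicle: no → false
  electric vehicle: no → false
  hour of day (0-23) ≤ 21: 2 ≤ 21 is true
  disabled placard displayed: yes → true
  day ∈ {Fri, Thu, Tue}: Sun is not in the set → false
  intended duration ≤ 548 min: 421 ≤ 548 is true
  resident of the zone: yes → true
  NOT snow emergency in effect: yes → false
  street-cleaning window active: no → false
  vehicle length between 247 in and 312 in: 256 in [247, 312] is true
  vehicle length ≥ 358 in: 256 ≥ 358 is false
  intended duration ≥ 222 min: 421 ≥ 222 is true
Combine:
[1.2] false AND false = false
[1.3] false OR true = true
[1] false AND false AND true = false
[2.1] true OR false = true
[2.2] true OR false = true
[2.3.1] true AND false = false
[2.3] NOT false = true
[2] true OR true OR true = true
[3.1.1] false AND true AND false = false
[3.1.2.1] false AND false AND true = false
[3.1.2] NOT false = true
[3.1] false AND true = false
[3] NOT false = true
[4] true → false = false
[root] false OR true OR true OR false = true
Overall: true → permitted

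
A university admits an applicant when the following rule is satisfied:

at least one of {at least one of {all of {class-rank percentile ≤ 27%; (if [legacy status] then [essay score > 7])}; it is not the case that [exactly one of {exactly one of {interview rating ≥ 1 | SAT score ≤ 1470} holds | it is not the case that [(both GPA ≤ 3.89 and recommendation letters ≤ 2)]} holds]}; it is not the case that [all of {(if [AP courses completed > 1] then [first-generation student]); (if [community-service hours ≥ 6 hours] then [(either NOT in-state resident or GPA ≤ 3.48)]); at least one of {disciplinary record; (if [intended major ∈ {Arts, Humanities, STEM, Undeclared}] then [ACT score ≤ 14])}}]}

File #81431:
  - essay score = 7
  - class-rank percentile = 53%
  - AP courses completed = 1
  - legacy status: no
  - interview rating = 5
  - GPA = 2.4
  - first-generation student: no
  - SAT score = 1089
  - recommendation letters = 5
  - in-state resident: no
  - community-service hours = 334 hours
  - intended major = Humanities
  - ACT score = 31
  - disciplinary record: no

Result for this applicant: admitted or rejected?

Atomic conditions:
  class-rank percentile ≤ 27%: 53 ≤ 27 is false
  legacy status: no → false
  essay score > 7: 7 > 7 is false
  interview rating ≥ 1: 5 ≥ 1 is true
  SAT score ≤ 1470: 1089 ≤ 1470 is true
  GPA ≤ 3.89: 2.4 ≤ 3.89 is true
  recommendation letters ≤ 2: 5 ≤ 2 is false
  AP courses completed > 1: 1 > 1 is false
  first-generation student: no → false
  community-service hours ≥ 6 hours: 334 ≥ 6 is true
  NOT in-state resident: no → true
  GPA ≤ 3.48: 2.4 ≤ 3.48 is true
  disciplinary record: no → false
  intended major ∈ {Arts, Humanities, STEM, Undeclared}: Humanities is in the set → true
  ACT score ≤ 14: 31 ≤ 14 is false
Combine:
[1.1.2] false → false (antecedent false ⇒ implication holds) = true
[1.1] false AND true = false
[1.2.1.1] exactly-one(true, true) = false
[1.2.1.2.1] true AND false = false
[1.2.1.2] NOT false = true
[1.2.1] exactly-one(false, true) = true
[1.2] NOT true = false
[1] false OR false = false
[2.1.1] false → false (antecedent false ⇒ implication holds) = true
[2.1.2.2] true OR true = true
[2.1.2] true → true = true
[2.1.3.2] true → false = false
[2.1.3] false OR false = false
[2.1] true AND true AND false = false
[2] NOT false = true
[root] false OR true = true
Overall: true → admitted

Admitted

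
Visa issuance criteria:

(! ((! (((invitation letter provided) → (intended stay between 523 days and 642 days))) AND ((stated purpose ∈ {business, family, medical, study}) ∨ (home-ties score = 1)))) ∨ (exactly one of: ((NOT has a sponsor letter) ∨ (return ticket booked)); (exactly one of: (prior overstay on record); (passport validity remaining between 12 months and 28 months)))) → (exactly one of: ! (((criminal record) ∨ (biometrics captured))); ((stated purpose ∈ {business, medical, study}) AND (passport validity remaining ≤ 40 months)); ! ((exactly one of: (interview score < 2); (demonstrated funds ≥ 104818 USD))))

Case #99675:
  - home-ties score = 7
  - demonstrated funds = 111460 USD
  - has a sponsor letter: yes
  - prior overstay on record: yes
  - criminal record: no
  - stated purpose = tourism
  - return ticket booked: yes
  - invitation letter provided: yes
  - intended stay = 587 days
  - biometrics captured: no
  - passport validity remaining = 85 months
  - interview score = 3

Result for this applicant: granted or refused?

Atomic conditions:
  invitation letter provided: yes → true
  intended stay between 523 days and 642 days: 587 in [523, 642] is true
  stated purpose ∈ {business, family, medical, study}: tourism is not in the set → false
  home-ties score = 1: 7 == 1 is false
  NOT has a sponsor letter: yes → false
  return ticket booked: yes → true
  prior overstay on record: yes → true
  passport validity remaining between 12 months and 28 months: 85 in [12, 28] is false
  criminal record: no → false
  biometrics captured: no → false
  stated purpose ∈ {business, medical, study}: tourism is not in the set → false
  passport validity remaining ≤ 40 months: 85 ≤ 40 is false
  interview score < 2: 3 < 2 is false
  demonstrated funds ≥ 104818 USD: 111460 ≥ 104818 is true
Combine:
[1.1.1.1.1] true → true = true
[1.1.1.1] NOT true = false
[1.1.1.2] false OR false = false
[1.1.1] false AND false = false
[1.1] NOT false = true
[1.2.1] false OR true = true
[1.2.2] exactly-one(true, false) = true
[1.2] exactly-one(true, true) = false
[1] true OR false = true
[2.1.1] false OR false = false
[2.1] NOT false = true
[2.2] false AND false = false
[2.3.1] exactly-one(false, true) = true
[2.3] NOT true = false
[2] exactly-one(true, false, false) = true
[root] true → true = true
Overall: true → granted

Granted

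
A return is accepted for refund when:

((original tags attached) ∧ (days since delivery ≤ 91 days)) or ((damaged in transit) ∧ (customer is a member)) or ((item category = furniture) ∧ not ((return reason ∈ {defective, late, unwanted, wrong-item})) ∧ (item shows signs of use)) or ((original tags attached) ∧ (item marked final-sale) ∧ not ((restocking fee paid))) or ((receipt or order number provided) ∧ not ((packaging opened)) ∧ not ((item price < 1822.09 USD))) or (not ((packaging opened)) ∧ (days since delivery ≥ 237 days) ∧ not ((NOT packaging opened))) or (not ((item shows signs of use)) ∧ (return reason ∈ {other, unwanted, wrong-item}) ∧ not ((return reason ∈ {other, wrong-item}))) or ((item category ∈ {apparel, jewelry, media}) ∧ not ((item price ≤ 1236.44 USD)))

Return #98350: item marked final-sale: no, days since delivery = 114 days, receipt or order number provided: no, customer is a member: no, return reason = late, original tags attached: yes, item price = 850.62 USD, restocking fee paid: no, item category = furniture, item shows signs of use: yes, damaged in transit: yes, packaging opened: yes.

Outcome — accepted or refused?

Atomic conditions:
  original tags attached: yes → true
  days since delivery ≤ 91 days: 114 ≤ 91 is false
  damaged in transit: yes → true
  customer is a member: no → false
  item category = furniture: furniture == furniture is true
  return reason ∈ {defective, late, unwanted, wrong-item}: late is in the set → true
  item shows signs of use: yes → true
  item marked final-sale: no → false
  restocking fee paid: no → false
  receipt or order number provided: no → false
  packaging opened: yes → true
  item price < 1822.09 USD: 850.62 < 1822.09 is true
  days since delivery ≥ 237 days: 114 ≥ 237 is false
  NOT packaging opened: yes → false
  return reason ∈ {other, unwanted, wrong-item}: late is not in the set → false
  return reason ∈ {other, wrong-item}: late is not in the set → false
  item category ∈ {apparel, jewelry, media}: furniture is not in the set → false
  item price ≤ 1236.44 USD: 850.62 ≤ 1236.44 is true
Combine:
[1] true AND false = false
[2] true AND false = false
[3.2] NOT true = false
[3] true AND false AND true = false
[4.3] NOT false = true
[4] true AND false AND true = false
[5.2] NOT true = false
[5.3] NOT true = false
[5] false AND false AND false = false
[6.1] NOT true = false
[6.3] NOT false = true
[6] false AND false AND true = false
[7.1] NOT true = false
[7.3] NOT false = true
[7] false AND false AND true = false
[8.2] NOT true = false
[8] false AND false = false
[root] false OR false OR false OR false OR false OR false OR false OR false = false
Overall: false → refused

Refused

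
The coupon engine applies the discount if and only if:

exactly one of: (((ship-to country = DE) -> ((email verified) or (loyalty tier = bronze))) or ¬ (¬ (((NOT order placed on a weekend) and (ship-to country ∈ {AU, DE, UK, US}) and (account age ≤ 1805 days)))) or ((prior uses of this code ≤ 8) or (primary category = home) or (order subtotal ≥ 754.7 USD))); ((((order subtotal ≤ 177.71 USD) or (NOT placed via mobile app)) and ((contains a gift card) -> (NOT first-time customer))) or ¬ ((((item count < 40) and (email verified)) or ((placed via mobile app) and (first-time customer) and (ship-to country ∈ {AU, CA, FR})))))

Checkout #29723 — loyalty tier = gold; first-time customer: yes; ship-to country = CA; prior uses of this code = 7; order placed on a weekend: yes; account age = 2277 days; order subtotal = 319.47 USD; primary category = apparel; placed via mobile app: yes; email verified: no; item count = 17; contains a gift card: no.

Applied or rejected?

Applied

Atomic conditions:
  ship-to country = DE: CA == DE is false
  email verified: no → false
  loyalty tier = bronze: gold == bronze is false
  NOT order placed on a weekend: yes → false
  ship-to country ∈ {AU, DE, UK, US}: CA is not in the set → false
  account age ≤ 1805 days: 2277 ≤ 1805 is false
  prior uses of this code ≤ 8: 7 ≤ 8 is true
  primary category = home: apparel == home is false
  order subtotal ≥ 754.7 USD: 319.47 ≥ 754.7 is false
  order subtotal ≤ 177.71 USD: 319.47 ≤ 177.71 is false
  NOT placed via mobile app: yes → false
  contains a gift card: no → false
  NOT first-time customer: yes → false
  item count < 40: 17 < 40 is true
  placed via mobile app: yes → true
  first-time customer: yes → true
  ship-to country ∈ {AU, CA, FR}: CA is in the set → true
Combine:
[1.1.2] false OR false = false
[1.1] false → false (antecedent false ⇒ implication holds) = true
[1.2.1.1] false AND false AND false = false
[1.2.1] NOT false = true
[1.2] NOT true = false
[1.3] true OR false OR false = true
[1] true OR false OR true = true
[2.1.1] false OR false = false
[2.1.2] false → false (antecedent false ⇒ implication holds) = true
[2.1] false AND true = false
[2.2.1.1] true AND false = false
[2.2.1.2] true AND true AND true = true
[2.2.1] false OR true = true
[2.2] NOT true = false
[2] false OR false = false
[root] exactly-one(true, false) = true
Overall: true → applied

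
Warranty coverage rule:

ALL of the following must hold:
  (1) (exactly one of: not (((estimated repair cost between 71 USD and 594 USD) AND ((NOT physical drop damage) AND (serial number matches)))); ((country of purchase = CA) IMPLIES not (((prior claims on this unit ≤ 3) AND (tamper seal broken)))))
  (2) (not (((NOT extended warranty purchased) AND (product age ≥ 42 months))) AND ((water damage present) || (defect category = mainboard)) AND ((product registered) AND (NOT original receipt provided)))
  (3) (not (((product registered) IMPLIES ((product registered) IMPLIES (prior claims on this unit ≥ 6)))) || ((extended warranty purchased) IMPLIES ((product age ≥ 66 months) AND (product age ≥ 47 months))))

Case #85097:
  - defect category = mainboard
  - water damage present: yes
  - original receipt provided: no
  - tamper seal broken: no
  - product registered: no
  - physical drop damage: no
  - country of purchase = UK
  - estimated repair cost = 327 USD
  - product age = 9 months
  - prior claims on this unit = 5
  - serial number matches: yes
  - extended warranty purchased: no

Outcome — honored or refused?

Refused

Atomic conditions:
  estimated repair cost between 71 USD and 594 USD: 327 in [71, 594] is true
  NOT physical drop damage: no → true
  serial number matches: yes → true
  country of purchase = CA: UK == CA is false
  prior claims on this unit ≤ 3: 5 ≤ 3 is false
  tamper seal broken: no → false
  NOT extended warranty purchased: no → true
  product age ≥ 42 months: 9 ≥ 42 is false
  water damage present: yes → true
  defect category = mainboard: mainboard == mainboard is true
  product registered: no → false
  NOT original receipt provided: no → true
  prior claims on this unit ≥ 6: 5 ≥ 6 is false
  extended warranty purchased: no → false
  product age ≥ 66 months: 9 ≥ 66 is false
  product age ≥ 47 months: 9 ≥ 47 is false
Combine:
[1.1.1.2] true AND true = true
[1.1.1] true AND true = true
[1.1] NOT true = false
[1.2.2.1] false AND false = false
[1.2.2] NOT false = true
[1.2] false → true (antecedent false ⇒ implication holds) = true
[1] exactly-one(false, true) = true
[2.1.1] true AND false = false
[2.1] NOT false = true
[2.2] true OR true = true
[2.3] false AND true = false
[2] true AND true AND false = false
[3.1.1.2] false → false (antecedent false ⇒ implication holds) = true
[3.1.1] false → true (antecedent false ⇒ implication holds) = true
[3.1] NOT true = false
[3.2.2] false AND false = false
[3.2] false → false (antecedent false ⇒ implication holds) = true
[3] false OR true = true
[root] true AND false AND true = false
Overall: false → refused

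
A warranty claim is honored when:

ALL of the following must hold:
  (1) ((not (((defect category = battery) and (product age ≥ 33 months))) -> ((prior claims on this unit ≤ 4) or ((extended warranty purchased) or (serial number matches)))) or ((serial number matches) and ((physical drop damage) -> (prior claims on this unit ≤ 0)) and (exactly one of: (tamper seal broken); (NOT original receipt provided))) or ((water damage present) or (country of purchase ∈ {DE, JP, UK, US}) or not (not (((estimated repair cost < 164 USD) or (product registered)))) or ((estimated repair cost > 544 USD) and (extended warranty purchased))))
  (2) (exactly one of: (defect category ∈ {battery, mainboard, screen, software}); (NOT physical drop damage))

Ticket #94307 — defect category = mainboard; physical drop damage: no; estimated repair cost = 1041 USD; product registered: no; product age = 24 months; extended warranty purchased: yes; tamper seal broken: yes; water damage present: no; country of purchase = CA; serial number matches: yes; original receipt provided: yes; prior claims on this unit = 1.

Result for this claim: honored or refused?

Atomic conditions:
  defect category = battery: mainboard == battery is false
  product age ≥ 33 months: 24 ≥ 33 is false
  prior claims on this unit ≤ 4: 1 ≤ 4 is true
  extended warranty purchased: yes → true
  serial number matches: yes → true
  physical drop damage: no → false
  prior claims on this unit ≤ 0: 1 ≤ 0 is false
  tamper seal broken: yes → true
  NOT original receipt provided: yes → false
  water damage present: no → false
  country of purchase ∈ {DE, JP, UK, US}: CA is not in the set → false
  estimated repair cost < 164 USD: 1041 < 164 is false
  product registered: no → false
  estimated repair cost > 544 USD: 1041 > 544 is true
  defect category ∈ {battery, mainboard, screen, software}: mainboard is in the set → true
  NOT physical drop damage: no → true
Combine:
[1.1.1.1] false AND false = false
[1.1.1] NOT false = true
[1.1.2.2] true OR true = true
[1.1.2] true OR true = true
[1.1] true → true = true
[1.2.2] false → false (antecedent false ⇒ implication holds) = true
[1.2.3] exactly-one(true, false) = true
[1.2] true AND true AND true = true
[1.3.3.1.1] false OR false = false
[1.3.3.1] NOT false = true
[1.3.3] NOT true = false
[1.3.4] true AND true = true
[1.3] false OR false OR false OR true = true
[1] true OR true OR true = true
[2] exactly-one(true, true) = false
[root] true AND false = false
Overall: false → refused

Refused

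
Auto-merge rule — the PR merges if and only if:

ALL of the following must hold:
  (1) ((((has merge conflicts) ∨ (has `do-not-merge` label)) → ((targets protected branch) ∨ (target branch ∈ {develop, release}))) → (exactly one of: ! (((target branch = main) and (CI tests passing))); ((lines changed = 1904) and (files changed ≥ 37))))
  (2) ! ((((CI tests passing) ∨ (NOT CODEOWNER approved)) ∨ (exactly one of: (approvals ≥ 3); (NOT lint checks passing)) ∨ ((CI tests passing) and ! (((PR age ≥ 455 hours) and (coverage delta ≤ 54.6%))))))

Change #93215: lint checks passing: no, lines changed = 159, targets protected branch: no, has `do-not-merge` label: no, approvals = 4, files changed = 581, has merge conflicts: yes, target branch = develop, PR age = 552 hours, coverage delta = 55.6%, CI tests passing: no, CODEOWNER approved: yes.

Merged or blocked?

Atomic conditions:
  has merge conflicts: yes → true
  has `do-not-merge` label: no → false
  targets protected branch: no → false
  target branch ∈ {develop, release}: develop is in the set → true
  target branch = main: develop == main is false
  CI tests passing: no → false
  lines changed = 1904: 159 == 1904 is false
  files changed ≥ 37: 581 ≥ 37 is true
  NOT CODEOWNER approved: yes → false
  approvals ≥ 3: 4 ≥ 3 is true
  NOT lint checks passing: no → true
  PR age ≥ 455 hours: 552 ≥ 455 is true
  coverage delta ≤ 54.6%: 55.6 ≤ 54.6 is false
Combine:
[1.1.1] true OR false = true
[1.1.2] false OR true = true
[1.1] true → true = true
[1.2.1.1] false AND false = false
[1.2.1] NOT false = true
[1.2.2] false AND true = false
[1.2] exactly-one(true, false) = true
[1] true → true = true
[2.1.1] false OR false = false
[2.1.2] exactly-one(true, true) = false
[2.1.3.2.1] true AND false = false
[2.1.3.2] NOT false = true
[2.1.3] false AND true = false
[2.1] false OR false OR false = false
[2] NOT false = true
[root] true AND true = true
Overall: true → merged

Merged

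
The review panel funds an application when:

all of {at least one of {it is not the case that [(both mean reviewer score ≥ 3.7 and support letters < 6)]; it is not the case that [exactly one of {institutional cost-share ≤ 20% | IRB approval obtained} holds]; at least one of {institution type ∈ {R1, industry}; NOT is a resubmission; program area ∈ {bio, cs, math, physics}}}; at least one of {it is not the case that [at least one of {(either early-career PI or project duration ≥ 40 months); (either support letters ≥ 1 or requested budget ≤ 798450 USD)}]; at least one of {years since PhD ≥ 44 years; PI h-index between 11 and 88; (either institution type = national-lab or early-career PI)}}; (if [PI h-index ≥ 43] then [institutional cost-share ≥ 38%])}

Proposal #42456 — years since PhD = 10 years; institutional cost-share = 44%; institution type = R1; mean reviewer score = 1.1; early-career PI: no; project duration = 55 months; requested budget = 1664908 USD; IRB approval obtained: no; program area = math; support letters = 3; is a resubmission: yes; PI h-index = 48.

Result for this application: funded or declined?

Atomic conditions:
  mean reviewer score ≥ 3.7: 1.1 ≥ 3.7 is false
  support letters < 6: 3 < 6 is true
  institutional cost-share ≤ 20%: 44 ≤ 20 is false
  IRB approval obtained: no → false
  institution type ∈ {R1, industry}: R1 is in the set → true
  NOT is a resubmission: yes → false
  program area ∈ {bio, cs, math, physics}: math is in the set → true
  early-career PI: no → false
  project duration ≥ 40 months: 55 ≥ 40 is true
  support letters ≥ 1: 3 ≥ 1 is true
  requested budget ≤ 798450 USD: 1664908 ≤ 798450 is false
  years since PhD ≥ 44 years: 10 ≥ 44 is false
  PI h-index between 11 and 88: 48 in [11, 88] is true
  institution type = national-lab: R1 == national-lab is false
  PI h-index ≥ 43: 48 ≥ 43 is true
  institutional cost-share ≥ 38%: 44 ≥ 38 is true
Combine:
[1.1.1] false AND true = false
[1.1] NOT false = true
[1.2.1] exactly-one(false, false) = false
[1.2] NOT false = true
[1.3] true OR false OR true = true
[1] true OR true OR true = true
[2.1.1.1] false OR true = true
[2.1.1.2] true OR false = true
[2.1.1] true OR true = true
[2.1] NOT true = false
[2.2.3] false OR false = false
[2.2] false OR true OR false = true
[2] false OR true = true
[3] true → true = true
[root] true AND true AND true = true
Overall: true → funded

Funded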